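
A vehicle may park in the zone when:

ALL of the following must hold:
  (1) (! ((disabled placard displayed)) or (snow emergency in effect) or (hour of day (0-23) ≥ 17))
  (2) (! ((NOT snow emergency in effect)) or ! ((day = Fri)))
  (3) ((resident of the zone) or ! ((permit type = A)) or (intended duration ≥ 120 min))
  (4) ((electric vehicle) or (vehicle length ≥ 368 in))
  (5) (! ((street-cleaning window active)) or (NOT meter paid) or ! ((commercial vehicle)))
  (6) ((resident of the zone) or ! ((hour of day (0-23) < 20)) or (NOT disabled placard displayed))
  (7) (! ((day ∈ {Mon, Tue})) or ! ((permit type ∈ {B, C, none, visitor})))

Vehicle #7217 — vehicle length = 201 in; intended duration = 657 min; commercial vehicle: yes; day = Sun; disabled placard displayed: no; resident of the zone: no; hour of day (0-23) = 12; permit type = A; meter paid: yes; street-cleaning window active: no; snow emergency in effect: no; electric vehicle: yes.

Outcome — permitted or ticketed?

Atomic conditions:
  disabled placard displayed: no → false
  snow emergency in effect: no → false
  hour of day (0-23) ≥ 17: 12 ≥ 17 is false
  NOT snow emergency in effect: no → true
  day = Fri: Sun == Fri is false
  resident of the zone: no → false
  permit type = A: A == A is true
  intended duration ≥ 120 min: 657 ≥ 120 is true
  electric vehicle: yes → true
  vehicle length ≥ 368 in: 201 ≥ 368 is false
  street-cleaning window active: no → false
  NOT meter paid: yes → false
  commercial vehicle: yes → true
  hour of day (0-23) < 20: 12 < 20 is true
  NOT disabled placard displayed: no → true
  day ∈ {Mon, Tue}: Sun is not in the set → false
  permit type ∈ {B, C, none, visitor}: A is not in the set → false
Combine:
[1.1] NOT false = true
[1] true OR false OR false = true
[2.1] NOT true = false
[2.2] NOT false = true
[2] false OR true = true
[3.2] NOT true = false
[3] false OR false OR true = true
[4] true OR false = true
[5.1] NOT false = true
[5.3] NOT true = false
[5] true OR false OR false = true
[6.2] NOT true = false
[6] false OR false OR true = true
[7.1] NOT false = true
[7.2] NOT false = true
[7] true OR true = true
[root] true AND true AND true AND true AND true AND true AND true = true
Overall: true → permitted

Permitted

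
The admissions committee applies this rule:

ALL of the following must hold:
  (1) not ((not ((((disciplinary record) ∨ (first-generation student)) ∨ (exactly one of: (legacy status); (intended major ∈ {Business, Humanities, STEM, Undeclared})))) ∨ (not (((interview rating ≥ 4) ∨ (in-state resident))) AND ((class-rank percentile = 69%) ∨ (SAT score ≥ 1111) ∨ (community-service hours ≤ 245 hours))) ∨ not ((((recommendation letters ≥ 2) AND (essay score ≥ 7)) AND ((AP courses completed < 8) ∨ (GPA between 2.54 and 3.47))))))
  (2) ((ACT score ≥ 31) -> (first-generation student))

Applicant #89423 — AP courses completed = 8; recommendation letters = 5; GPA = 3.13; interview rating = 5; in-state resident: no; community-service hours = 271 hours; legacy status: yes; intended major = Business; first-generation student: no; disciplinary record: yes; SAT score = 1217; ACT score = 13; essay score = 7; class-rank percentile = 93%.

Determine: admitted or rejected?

Admitted

Atomic conditions:
  disciplinary record: yes → true
  first-generation student: no → false
  legacy status: yes → true
  intended major ∈ {Business, Humanities, STEM, Undeclared}: Business is in the set → true
  interview rating ≥ 4: 5 ≥ 4 is true
  in-state resident: no → false
  class-rank percentile = 69%: 93 == 69 is false
  SAT score ≥ 1111: 1217 ≥ 1111 is true
  community-service hours ≤ 245 hours: 271 ≤ 245 is false
  recommendation letters ≥ 2: 5 ≥ 2 is true
  essay score ≥ 7: 7 ≥ 7 is true
  AP courses completed < 8: 8 < 8 is false
  GPA between 2.54 and 3.47: 3.13 in [2.54, 3.47] is true
  ACT score ≥ 31: 13 ≥ 31 is false
Combine:
[1.1.1.1.1] true OR false = true
[1.1.1.1.2] exactly-one(true, true) = false
[1.1.1.1] true OR false = true
[1.1.1] NOT true = false
[1.1.2.1.1] true OR false = true
[1.1.2.1] NOT true = false
[1.1.2.2] false OR true OR false = true
[1.1.2] false AND true = false
[1.1.3.1.1] true AND true = true
[1.1.3.1.2] false OR true = true
[1.1.3.1] true AND true = true
[1.1.3] NOT true = false
[1.1] false OR false OR false = false
[1] NOT false = true
[2] false → false (antecedent false ⇒ implication holds) = true
[root] true AND true = true
Overall: true → admitted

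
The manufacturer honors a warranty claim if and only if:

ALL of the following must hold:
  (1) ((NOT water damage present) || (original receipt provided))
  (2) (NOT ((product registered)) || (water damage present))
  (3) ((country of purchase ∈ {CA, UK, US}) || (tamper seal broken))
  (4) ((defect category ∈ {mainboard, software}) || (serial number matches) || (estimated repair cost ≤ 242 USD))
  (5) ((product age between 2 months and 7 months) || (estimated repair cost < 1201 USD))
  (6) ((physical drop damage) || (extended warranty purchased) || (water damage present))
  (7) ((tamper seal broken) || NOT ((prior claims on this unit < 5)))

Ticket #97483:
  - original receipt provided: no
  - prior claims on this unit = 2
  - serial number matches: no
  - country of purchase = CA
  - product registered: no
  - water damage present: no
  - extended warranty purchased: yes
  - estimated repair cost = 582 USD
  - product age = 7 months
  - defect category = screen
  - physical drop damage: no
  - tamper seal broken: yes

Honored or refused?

Atomic conditions:
  NOT water damage present: no → true
  original receipt provided: no → false
  product registered: no → false
  water damage present: no → false
  country of purchase ∈ {CA, UK, US}: CA is in the set → true
  tamper seal broken: yes → true
  defect category ∈ {mainboard, software}: screen is not in the set → false
  serial number matches: no → false
  estimated repair cost ≤ 242 USD: 582 ≤ 242 is false
  product age between 2 months and 7 months: 7 in [2, 7] is true
  estimated repair cost < 1201 USD: 582 < 1201 is true
  physical drop damage: no → false
  extended warranty purchased: yes → true
  prior claims on this unit < 5: 2 < 5 is true
Combine:
[1] true OR false = true
[2.1] NOT false = true
[2] true OR false = true
[3] true OR true = true
[4] false OR false OR false = false
[5] true OR true = true
[6] false OR true OR false = true
[7.2] NOT true = false
[7] true OR false = true
[root] true AND true AND true AND false AND true AND true AND true = false
Overall: false → refused

Refused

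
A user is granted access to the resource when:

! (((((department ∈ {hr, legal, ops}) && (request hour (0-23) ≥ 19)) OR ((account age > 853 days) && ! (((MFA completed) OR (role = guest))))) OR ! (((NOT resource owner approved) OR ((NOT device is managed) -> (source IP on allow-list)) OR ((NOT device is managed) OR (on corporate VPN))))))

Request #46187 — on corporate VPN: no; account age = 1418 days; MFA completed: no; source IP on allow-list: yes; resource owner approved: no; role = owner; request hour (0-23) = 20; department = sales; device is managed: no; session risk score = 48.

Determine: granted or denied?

Denied

Atomic conditions:
  department ∈ {hr, legal, ops}: sales is not in the set → false
  request hour (0-23) ≥ 19: 20 ≥ 19 is true
  account age > 853 days: 1418 > 853 is true
  MFA completed: no → false
  role = guest: owner == guest is false
  NOT resource owner approved: no → true
  NOT device is managed: no → true
  source IP on allow-list: yes → true
  on corporate VPN: no → false
Combine:
[1.1.1] false AND true = false
[1.1.2.2.1] false OR false = false
[1.1.2.2] NOT false = true
[1.1.2] true AND true = true
[1.1] false OR true = true
[1.2.1.2] true → true = true
[1.2.1.3] true OR false = true
[1.2.1] true OR true OR true = true
[1.2] NOT true = false
[1] true OR false = true
[root] NOT true = false
Overall: false → denied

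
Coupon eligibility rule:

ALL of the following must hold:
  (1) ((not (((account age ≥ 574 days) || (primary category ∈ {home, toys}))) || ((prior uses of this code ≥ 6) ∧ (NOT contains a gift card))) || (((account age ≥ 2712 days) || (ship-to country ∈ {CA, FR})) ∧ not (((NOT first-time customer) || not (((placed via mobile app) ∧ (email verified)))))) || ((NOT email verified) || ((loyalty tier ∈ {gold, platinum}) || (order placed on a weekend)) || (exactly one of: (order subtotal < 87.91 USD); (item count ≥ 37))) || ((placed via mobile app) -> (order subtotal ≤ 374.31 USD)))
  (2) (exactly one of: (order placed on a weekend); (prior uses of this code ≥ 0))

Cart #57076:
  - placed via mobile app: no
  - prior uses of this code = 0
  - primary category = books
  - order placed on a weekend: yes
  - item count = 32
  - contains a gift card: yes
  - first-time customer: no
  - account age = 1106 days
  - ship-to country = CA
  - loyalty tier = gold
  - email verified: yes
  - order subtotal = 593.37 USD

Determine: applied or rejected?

Rejected

Atomic conditions:
  account age ≥ 574 days: 1106 ≥ 574 is true
  primary category ∈ {home, toys}: books is not in the set → false
  prior uses of this code ≥ 6: 0 ≥ 6 is false
  NOT contains a gift card: yes → false
  account age ≥ 2712 days: 1106 ≥ 2712 is false
  ship-to country ∈ {CA, FR}: CA is in the set → true
  NOT first-time customer: no → true
  placed via mobile app: no → false
  email verified: yes → true
  NOT email verified: yes → false
  loyalty tier ∈ {gold, platinum}: gold is in the set → true
  order placed on a weekend: yes → true
  order subtotal < 87.91 USD: 593.37 < 87.91 is false
  item count ≥ 37: 32 ≥ 37 is false
  order subtotal ≤ 374.31 USD: 593.37 ≤ 374.31 is false
  prior uses of this code ≥ 0: 0 ≥ 0 is true
Combine:
[1.1.1.1] true OR false = true
[1.1.1] NOT true = false
[1.1.2] false AND false = false
[1.1] false OR false = false
[1.2.1] false OR true = true
[1.2.2.1.2.1] false AND true = false
[1.2.2.1.2] NOT false = true
[1.2.2.1] true OR true = true
[1.2.2] NOT true = false
[1.2] true AND false = false
[1.3.2] true OR true = true
[1.3.3] exactly-one(false, false) = false
[1.3] false OR true OR false = true
[1.4] false → false (antecedent false ⇒ implication holds) = true
[1] false OR false OR true OR true = true
[2] exactly-one(true, true) = false
[root] true AND false = false
Overall: false → rejected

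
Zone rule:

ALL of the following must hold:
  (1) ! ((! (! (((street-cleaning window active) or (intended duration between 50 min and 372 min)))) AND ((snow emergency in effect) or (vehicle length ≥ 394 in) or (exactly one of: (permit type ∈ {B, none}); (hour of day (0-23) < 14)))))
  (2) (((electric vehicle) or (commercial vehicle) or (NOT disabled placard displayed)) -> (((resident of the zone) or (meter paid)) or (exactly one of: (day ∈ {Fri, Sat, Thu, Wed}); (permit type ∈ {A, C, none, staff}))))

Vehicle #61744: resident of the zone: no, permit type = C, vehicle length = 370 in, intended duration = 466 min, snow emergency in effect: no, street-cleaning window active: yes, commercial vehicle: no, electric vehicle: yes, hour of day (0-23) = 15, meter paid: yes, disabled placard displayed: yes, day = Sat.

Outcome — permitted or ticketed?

Atomic conditions:
  street-cleaning window active: yes → true
  intended duration between 50 min and 372 min: 466 in [50, 372] is false
  snow emergency in effect: no → false
  vehicle length ≥ 394 in: 370 ≥ 394 is false
  permit type ∈ {B, none}: C is not in the set → false
  hour of day (0-23) < 14: 15 < 14 is false
  electric vehicle: yes → true
  commercial vehicle: no → false
  NOT disabled placard displayed: yes → false
  resident of the zone: no → false
  meter paid: yes → true
  day ∈ {Fri, Sat, Thu, Wed}: Sat is in the set → true
  permit type ∈ {A, C, none, staff}: C is in the set → true
Combine:
[1.1.1.1.1] true OR false = true
[1.1.1.1] NOT true = false
[1.1.1] NOT false = true
[1.1.2.3] exactly-one(false, false) = false
[1.1.2] false OR false OR false = false
[1.1] true AND false = false
[1] NOT false = true
[2.1] true OR false OR false = true
[2.2.1] false OR true = true
[2.2.2] exactly-one(true, true) = false
[2.2] true OR false = true
[2] true → true = true
[root] true AND true = true
Overall: true → permitted

Permitted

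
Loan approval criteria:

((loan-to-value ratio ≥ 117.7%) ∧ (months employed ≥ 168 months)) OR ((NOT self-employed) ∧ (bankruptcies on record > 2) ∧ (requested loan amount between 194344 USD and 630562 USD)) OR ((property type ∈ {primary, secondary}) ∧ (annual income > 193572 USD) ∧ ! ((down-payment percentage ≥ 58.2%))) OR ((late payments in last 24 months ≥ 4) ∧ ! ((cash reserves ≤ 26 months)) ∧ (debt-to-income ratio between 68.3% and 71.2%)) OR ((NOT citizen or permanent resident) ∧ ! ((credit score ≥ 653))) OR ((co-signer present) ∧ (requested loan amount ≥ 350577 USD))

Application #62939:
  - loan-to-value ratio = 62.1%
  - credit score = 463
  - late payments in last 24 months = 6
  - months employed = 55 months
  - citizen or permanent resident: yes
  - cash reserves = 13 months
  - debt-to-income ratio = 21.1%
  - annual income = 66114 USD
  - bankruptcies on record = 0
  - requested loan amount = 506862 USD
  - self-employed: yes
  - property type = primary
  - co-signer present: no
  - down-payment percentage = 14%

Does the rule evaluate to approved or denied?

Denied

Atomic conditions:
  loan-to-value ratio ≥ 117.7%: 62.1 ≥ 117.7 is false
  months employed ≥ 168 months: 55 ≥ 168 is false
  NOT self-employed: yes → false
  bankruptcies on record > 2: 0 > 2 is false
  requested loan amount between 194344 USD and 630562 USD: 506862 in [194344, 630562] is true
  property type ∈ {primary, secondary}: primary is in the set → true
  annual income > 193572 USD: 66114 > 193572 is false
  down-payment percentage ≥ 58.2%: 14 ≥ 58.2 is false
  late payments in last 24 months ≥ 4: 6 ≥ 4 is true
  cash reserves ≤ 26 months: 13 ≤ 26 is true
  debt-to-income ratio between 68.3% and 71.2%: 21.1 in [68.3, 71.2] is false
  NOT citizen or permanent resident: yes → false
  credit score ≥ 653: 463 ≥ 653 is false
  co-signer present: no → false
  requested loan amount ≥ 350577 USD: 506862 ≥ 350577 is true
Combine:
[1] false AND false = false
[2] false AND false AND true = false
[3.3] NOT false = true
[3] true AND false AND true = false
[4.2] NOT true = false
[4] true AND false AND false = false
[5.2] NOT false = true
[5] false AND true = false
[6] false AND true = false
[root] false OR false OR false OR false OR false OR false = false
Overall: false → denied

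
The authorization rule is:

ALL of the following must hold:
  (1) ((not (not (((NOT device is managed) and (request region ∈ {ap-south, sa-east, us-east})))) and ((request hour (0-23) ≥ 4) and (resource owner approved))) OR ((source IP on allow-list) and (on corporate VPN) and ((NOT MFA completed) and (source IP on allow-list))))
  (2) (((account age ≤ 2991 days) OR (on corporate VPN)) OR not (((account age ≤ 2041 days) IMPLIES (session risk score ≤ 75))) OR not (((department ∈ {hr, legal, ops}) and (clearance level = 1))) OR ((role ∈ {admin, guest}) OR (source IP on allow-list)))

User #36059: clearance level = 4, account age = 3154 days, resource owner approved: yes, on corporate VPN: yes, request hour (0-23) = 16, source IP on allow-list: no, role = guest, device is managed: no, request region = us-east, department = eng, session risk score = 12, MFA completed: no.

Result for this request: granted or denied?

Granted

Atomic conditions:
  NOT device is managed: no → true
  request region ∈ {ap-south, sa-east, us-east}: us-east is in the set → true
  request hour (0-23) ≥ 4: 16 ≥ 4 is true
  resource owner approved: yes → true
  source IP on allow-list: no → false
  on corporate VPN: yes → true
  NOT MFA completed: no → true
  account age ≤ 2991 days: 3154 ≤ 2991 is false
  account age ≤ 2041 days: 3154 ≤ 2041 is false
  session risk score ≤ 75: 12 ≤ 75 is true
  department ∈ {hr, legal, ops}: eng is not in the set → false
  clearance level = 1: 4 == 1 is false
  role ∈ {admin, guest}: guest is in the set → true
Combine:
[1.1.1.1.1] true AND true = true
[1.1.1.1] NOT true = false
[1.1.1] NOT false = true
[1.1.2] true AND true = true
[1.1] true AND true = true
[1.2.3] true AND false = false
[1.2] false AND true AND false = false
[1] true OR false = true
[2.1] false OR true = true
[2.2.1] false → true (antecedent false ⇒ implication holds) = true
[2.2] NOT true = false
[2.3.1] false AND false = false
[2.3] NOT false = true
[2.4] true OR false = true
[2] true OR false OR true OR true = true
[root] true AND true = true
Overall: true → granted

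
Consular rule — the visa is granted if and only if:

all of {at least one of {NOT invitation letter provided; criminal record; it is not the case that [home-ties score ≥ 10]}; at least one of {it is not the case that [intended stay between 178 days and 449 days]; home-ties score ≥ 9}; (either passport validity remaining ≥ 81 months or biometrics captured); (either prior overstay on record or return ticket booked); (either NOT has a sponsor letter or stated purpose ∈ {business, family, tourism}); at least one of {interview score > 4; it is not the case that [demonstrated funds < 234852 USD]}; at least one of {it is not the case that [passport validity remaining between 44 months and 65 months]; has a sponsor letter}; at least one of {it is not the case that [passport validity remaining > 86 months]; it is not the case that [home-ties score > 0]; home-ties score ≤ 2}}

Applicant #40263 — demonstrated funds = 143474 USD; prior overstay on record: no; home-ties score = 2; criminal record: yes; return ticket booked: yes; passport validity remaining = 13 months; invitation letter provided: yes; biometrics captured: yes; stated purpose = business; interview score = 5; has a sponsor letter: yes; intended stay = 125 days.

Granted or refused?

Granted

Atomic conditions:
  NOT invitation letter provided: yes → false
  criminal record: yes → true
  home-ties score ≥ 10: 2 ≥ 10 is false
  intended stay between 178 days and 449 days: 125 in [178, 449] is false
  home-ties score ≥ 9: 2 ≥ 9 is false
  passport validity remaining ≥ 81 months: 13 ≥ 81 is false
  biometrics captured: yes → true
  prior overstay on record: no → false
  return ticket booked: yes → true
  NOT has a sponsor letter: yes → false
  stated purpose ∈ {business, family, tourism}: business is in the set → true
  interview score > 4: 5 > 4 is true
  demonstrated funds < 234852 USD: 143474 < 234852 is true
  passport validity remaining between 44 months and 65 months: 13 in [44, 65] is false
  has a sponsor letter: yes → true
  passport validity remaining > 86 months: 13 > 86 is false
  home-ties score > 0: 2 > 0 is true
  home-ties score ≤ 2: 2 ≤ 2 is true
Combine:
[1.3] NOT false = true
[1] false OR true OR true = true
[2.1] NOT false = true
[2] true OR false = true
[3] false OR true = true
[4] false OR true = true
[5] false OR true = true
[6.2] NOT true = false
[6] true OR false = true
[7.1] NOT false = true
[7] true OR true = true
[8.1] NOT false = true
[8.2] NOT true = false
[8] true OR false OR true = true
[root] true AND true AND true AND true AND true AND true AND true AND true = true
Overall: true → granted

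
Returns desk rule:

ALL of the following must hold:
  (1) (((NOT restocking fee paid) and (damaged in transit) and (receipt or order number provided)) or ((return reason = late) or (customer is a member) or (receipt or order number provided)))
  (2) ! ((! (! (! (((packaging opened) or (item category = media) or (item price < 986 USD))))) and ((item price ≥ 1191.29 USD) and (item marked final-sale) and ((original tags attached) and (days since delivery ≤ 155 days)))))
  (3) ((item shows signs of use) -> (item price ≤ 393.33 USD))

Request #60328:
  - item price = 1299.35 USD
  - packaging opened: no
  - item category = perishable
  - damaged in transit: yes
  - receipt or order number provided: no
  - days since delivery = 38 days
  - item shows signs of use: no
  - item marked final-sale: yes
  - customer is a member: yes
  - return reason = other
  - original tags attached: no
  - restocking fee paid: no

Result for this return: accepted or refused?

Accepted

Atomic conditions:
  NOT restocking fee paid: no → true
  damaged in transit: yes → true
  receipt or order number provided: no → false
  return reason = late: other == late is false
  customer is a member: yes → true
  packaging opened: no → false
  item category = media: perishable == media is false
  item price < 986 USD: 1299.35 < 986 is false
  item price ≥ 1191.29 USD: 1299.35 ≥ 1191.29 is true
  item marked final-sale: yes → true
  original tags attached: no → false
  days since delivery ≤ 155 days: 38 ≤ 155 is true
  item shows signs of use: no → false
  item price ≤ 393.33 USD: 1299.35 ≤ 393.33 is false
Combine:
[1.1] true AND true AND false = false
[1.2] false OR true OR false = true
[1] false OR true = true
[2.1.1.1.1.1] false OR false OR false = false
[2.1.1.1.1] NOT false = true
[2.1.1.1] NOT true = false
[2.1.1] NOT false = true
[2.1.2.3] false AND true = false
[2.1.2] true AND true AND false = false
[2.1] true AND false = false
[2] NOT false = true
[3] false → false (antecedent false ⇒ implication holds) = true
[root] true AND true AND true = true
Overall: true → accepted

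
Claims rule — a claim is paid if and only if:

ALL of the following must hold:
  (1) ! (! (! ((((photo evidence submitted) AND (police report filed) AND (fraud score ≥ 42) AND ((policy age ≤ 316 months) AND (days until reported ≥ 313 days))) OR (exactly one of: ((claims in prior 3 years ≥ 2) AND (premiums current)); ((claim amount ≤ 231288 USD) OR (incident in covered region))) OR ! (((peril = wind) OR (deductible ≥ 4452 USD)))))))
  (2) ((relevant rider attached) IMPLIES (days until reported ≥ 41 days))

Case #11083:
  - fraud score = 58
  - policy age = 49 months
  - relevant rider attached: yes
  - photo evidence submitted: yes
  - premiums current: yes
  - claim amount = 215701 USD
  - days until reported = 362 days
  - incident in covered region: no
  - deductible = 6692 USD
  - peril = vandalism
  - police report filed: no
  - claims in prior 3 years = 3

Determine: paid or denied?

Paid

Atomic conditions:
  photo evidence submitted: yes → true
  police report filed: no → false
  fraud score ≥ 42: 58 ≥ 42 is true
  policy age ≤ 316 months: 49 ≤ 316 is true
  days until reported ≥ 313 days: 362 ≥ 313 is true
  claims in prior 3 years ≥ 2: 3 ≥ 2 is true
  premiums current: yes → true
  claim amount ≤ 231288 USD: 215701 ≤ 231288 is true
  incident in covered region: no → false
  peril = wind: vandalism == wind is false
  deductible ≥ 4452 USD: 6692 ≥ 4452 is true
  relevant rider attached: yes → true
  days until reported ≥ 41 days: 362 ≥ 41 is true
Combine:
[1.1.1.1.1.4] true AND true = true
[1.1.1.1.1] true AND false AND true AND true = false
[1.1.1.1.2.1] true AND true = true
[1.1.1.1.2.2] true OR false = true
[1.1.1.1.2] exactly-one(true, true) = false
[1.1.1.1.3.1] false OR true = true
[1.1.1.1.3] NOT true = false
[1.1.1.1] false OR false OR false = false
[1.1.1] NOT false = true
[1.1] NOT true = false
[1] NOT false = true
[2] true → true = true
[root] true AND true = true
Overall: true → paid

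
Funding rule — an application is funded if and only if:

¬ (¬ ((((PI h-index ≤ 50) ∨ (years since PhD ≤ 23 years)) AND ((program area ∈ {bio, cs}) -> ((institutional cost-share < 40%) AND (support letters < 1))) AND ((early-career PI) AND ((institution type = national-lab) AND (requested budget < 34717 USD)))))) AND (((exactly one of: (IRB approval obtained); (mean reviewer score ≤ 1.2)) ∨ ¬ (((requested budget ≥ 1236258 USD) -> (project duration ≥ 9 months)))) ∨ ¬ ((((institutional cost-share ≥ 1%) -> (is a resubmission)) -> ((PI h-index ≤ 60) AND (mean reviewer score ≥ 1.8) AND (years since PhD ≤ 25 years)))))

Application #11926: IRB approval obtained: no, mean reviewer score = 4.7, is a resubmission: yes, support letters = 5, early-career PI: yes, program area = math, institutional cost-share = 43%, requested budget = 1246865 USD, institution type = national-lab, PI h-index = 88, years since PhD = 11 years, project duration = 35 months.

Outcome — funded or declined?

Declined

Atomic conditions:
  PI h-index ≤ 50: 88 ≤ 50 is false
  years since PhD ≤ 23 years: 11 ≤ 23 is true
  program area ∈ {bio, cs}: math is not in the set → false
  institutional cost-share < 40%: 43 < 40 is false
  support letters < 1: 5 < 1 is false
  early-career PI: yes → true
  institution type = national-lab: national-lab == national-lab is true
  requested budget < 34717 USD: 1246865 < 34717 is false
  IRB approval obtained: no → false
  mean reviewer score ≤ 1.2: 4.7 ≤ 1.2 is false
  requested budget ≥ 1236258 USD: 1246865 ≥ 1236258 is true
  project duration ≥ 9 months: 35 ≥ 9 is true
  institutional cost-share ≥ 1%: 43 ≥ 1 is true
  is a resubmission: yes → true
  PI h-index ≤ 60: 88 ≤ 60 is false
  mean reviewer score ≥ 1.8: 4.7 ≥ 1.8 is true
  years since PhD ≤ 25 years: 11 ≤ 25 is true
Combine:
[1.1.1.1] false OR true = true
[1.1.1.2.2] false AND false = false
[1.1.1.2] false → false (antecedent false ⇒ implication holds) = true
[1.1.1.3.2] true AND false = false
[1.1.1.3] true AND false = false
[1.1.1] true AND true AND false = false
[1.1] NOT false = true
[1] NOT true = false
[2.1.1] exactly-one(false, false) = false
[2.1.2.1] true → true = true
[2.1.2] NOT true = false
[2.1] false OR false = false
[2.2.1.1] true → true = true
[2.2.1.2] false AND true AND true = false
[2.2.1] true → false = false
[2.2] NOT false = true
[2] false OR true = true
[root] false AND true = false
Overall: false → declined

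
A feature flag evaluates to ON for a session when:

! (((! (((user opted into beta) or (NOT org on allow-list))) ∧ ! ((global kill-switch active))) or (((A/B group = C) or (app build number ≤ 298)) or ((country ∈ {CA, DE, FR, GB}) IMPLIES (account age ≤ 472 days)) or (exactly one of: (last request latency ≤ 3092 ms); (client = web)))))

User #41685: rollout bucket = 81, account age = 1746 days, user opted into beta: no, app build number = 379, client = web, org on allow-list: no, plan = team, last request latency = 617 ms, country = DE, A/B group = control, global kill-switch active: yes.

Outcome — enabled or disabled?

Enabled

Atomic conditions:
  user opted into beta: no → false
  NOT org on allow-list: no → true
  global kill-switch active: yes → true
  A/B group = C: control == C is false
  app build number ≤ 298: 379 ≤ 298 is false
  country ∈ {CA, DE, FR, GB}: DE is in the set → true
  account age ≤ 472 days: 1746 ≤ 472 is false
  last request latency ≤ 3092 ms: 617 ≤ 3092 is true
  client = web: web == web is true
Combine:
[1.1.1.1] false OR true = true
[1.1.1] NOT true = false
[1.1.2] NOT true = false
[1.1] false AND false = false
[1.2.1] false OR false = false
[1.2.2] true → false = false
[1.2.3] exactly-one(true, true) = false
[1.2] false OR false OR false = false
[1] false OR false = false
[root] NOT false = true
Overall: true → enabled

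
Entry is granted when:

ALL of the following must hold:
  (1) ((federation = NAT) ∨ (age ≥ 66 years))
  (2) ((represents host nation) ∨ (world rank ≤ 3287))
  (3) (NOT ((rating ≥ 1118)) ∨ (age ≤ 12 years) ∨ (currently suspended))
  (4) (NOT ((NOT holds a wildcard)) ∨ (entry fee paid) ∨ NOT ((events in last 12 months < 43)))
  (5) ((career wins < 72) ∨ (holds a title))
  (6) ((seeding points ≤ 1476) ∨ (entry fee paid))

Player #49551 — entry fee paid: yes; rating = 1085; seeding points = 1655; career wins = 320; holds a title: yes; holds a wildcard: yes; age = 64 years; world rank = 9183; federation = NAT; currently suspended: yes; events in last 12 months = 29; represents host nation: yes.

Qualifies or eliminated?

Atomic conditions:
  federation = NAT: NAT == NAT is true
  age ≥ 66 years: 64 ≥ 66 is false
  represents host nation: yes → true
  world rank ≤ 3287: 9183 ≤ 3287 is false
  rating ≥ 1118: 1085 ≥ 1118 is false
  age ≤ 12 years: 64 ≤ 12 is false
  currently suspended: yes → true
  NOT holds a wildcard: yes → false
  entry fee paid: yes → true
  events in last 12 months < 43: 29 < 43 is true
  career wins < 72: 320 < 72 is false
  holds a title: yes → true
  seeding points ≤ 1476: 1655 ≤ 1476 is false
Combine:
[1] true OR false = true
[2] true OR false = true
[3.1] NOT false = true
[3] true OR false OR true = true
[4.1] NOT false = true
[4.3] NOT true = false
[4] true OR true OR false = true
[5] false OR true = true
[6] false OR true = true
[root] true AND true AND true AND true AND true AND true = true
Overall: true → qualifies

Qualifies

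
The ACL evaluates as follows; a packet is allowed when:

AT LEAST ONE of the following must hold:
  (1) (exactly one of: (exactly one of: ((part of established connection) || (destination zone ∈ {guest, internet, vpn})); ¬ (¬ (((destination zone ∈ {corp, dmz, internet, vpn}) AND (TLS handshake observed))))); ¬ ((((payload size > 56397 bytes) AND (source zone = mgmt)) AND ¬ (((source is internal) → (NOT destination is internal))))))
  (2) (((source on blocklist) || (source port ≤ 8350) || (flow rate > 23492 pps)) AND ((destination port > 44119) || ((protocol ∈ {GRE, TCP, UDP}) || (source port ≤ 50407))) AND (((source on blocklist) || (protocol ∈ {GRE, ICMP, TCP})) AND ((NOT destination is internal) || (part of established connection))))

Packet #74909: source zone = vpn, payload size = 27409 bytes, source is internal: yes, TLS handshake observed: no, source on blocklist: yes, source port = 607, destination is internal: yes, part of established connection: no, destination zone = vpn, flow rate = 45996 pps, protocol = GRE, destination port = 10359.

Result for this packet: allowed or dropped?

Atomic conditions:
  part of established connection: no → false
  destination zone ∈ {guest, internet, vpn}: vpn is in the set → true
  destination zone ∈ {corp, dmz, internet, vpn}: vpn is in the set → true
  TLS handshake observed: no → false
  payload size > 56397 bytes: 27409 > 56397 is false
  source zone = mgmt: vpn == mgmt is false
  source is internal: yes → true
  NOT destination is internal: yes → false
  source on blocklist: yes → true
  source port ≤ 8350: 607 ≤ 8350 is true
  flow rate > 23492 pps: 45996 > 23492 is true
  destination port > 44119: 10359 > 44119 is false
  protocol ∈ {GRE, TCP, UDP}: GRE is in the set → true
  source port ≤ 50407: 607 ≤ 50407 is true
  protocol ∈ {GRE, ICMP, TCP}: GRE is in the set → true
Combine:
[1.1.1] false OR true = true
[1.1.2.1.1] true AND false = false
[1.1.2.1] NOT false = true
[1.1.2] NOT true = false
[1.1] exactly-one(true, false) = true
[1.2.1.1] false AND false = false
[1.2.1.2.1] true → false = false
[1.2.1.2] NOT false = true
[1.2.1] false AND true = false
[1.2] NOT false = true
[1] exactly-one(true, true) = false
[2.1] true OR true OR true = true
[2.2.2] true OR true = true
[2.2] false OR true = true
[2.3.1] true OR true = true
[2.3.2] false OR false = false
[2.3] true AND false = false
[2] true AND true AND false = false
[root] false OR false = false
Overall: false → dropped

Dropped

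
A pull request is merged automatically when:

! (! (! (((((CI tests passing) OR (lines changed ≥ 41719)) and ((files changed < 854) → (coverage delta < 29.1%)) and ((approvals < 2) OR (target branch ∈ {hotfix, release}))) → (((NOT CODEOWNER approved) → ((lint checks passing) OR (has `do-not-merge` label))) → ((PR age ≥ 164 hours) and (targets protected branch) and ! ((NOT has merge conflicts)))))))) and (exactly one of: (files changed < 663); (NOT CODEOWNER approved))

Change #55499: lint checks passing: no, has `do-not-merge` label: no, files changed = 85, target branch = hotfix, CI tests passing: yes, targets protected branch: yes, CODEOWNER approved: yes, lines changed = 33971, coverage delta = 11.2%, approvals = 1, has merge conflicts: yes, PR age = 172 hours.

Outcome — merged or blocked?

Atomic conditions:
  CI tests passing: yes → true
  lines changed ≥ 41719: 33971 ≥ 41719 is false
  files changed < 854: 85 < 854 is true
  coverage delta < 29.1%: 11.2 < 29.1 is true
  approvals < 2: 1 < 2 is true
  target branch ∈ {hotfix, release}: hotfix is in the set → true
  NOT CODEOWNER approved: yes → false
  lint checks passing: no → false
  has `do-not-merge` label: no → false
  PR age ≥ 164 hours: 172 ≥ 164 is true
  targets protected branch: yes → true
  NOT has merge conflicts: yes → false
  files changed < 663: 85 < 663 is true
Combine:
[1.1.1.1.1.1] true OR false = true
[1.1.1.1.1.2] true → true = true
[1.1.1.1.1.3] true OR true = true
[1.1.1.1.1] true AND true AND true = true
[1.1.1.1.2.1.2] false OR false = false
[1.1.1.1.2.1] false → false (antecedent false ⇒ implication holds) = true
[1.1.1.1.2.2.3] NOT false = true
[1.1.1.1.2.2] true AND true AND true = true
[1.1.1.1.2] true → true = true
[1.1.1.1] true → true = true
[1.1.1] NOT true = false
[1.1] NOT false = true
[1] NOT true = false
[2] exactly-one(true, false) = true
[root] false AND true = false
Overall: false → blocked

Blocked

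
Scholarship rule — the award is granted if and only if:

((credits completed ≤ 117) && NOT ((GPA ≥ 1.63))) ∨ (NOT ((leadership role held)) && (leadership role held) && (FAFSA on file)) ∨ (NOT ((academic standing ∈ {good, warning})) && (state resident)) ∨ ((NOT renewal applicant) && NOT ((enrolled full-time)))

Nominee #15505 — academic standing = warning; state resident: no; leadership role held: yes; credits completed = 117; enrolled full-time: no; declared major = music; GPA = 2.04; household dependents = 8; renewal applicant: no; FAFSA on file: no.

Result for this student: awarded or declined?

Atomic conditions:
  credits completed ≤ 117: 117 ≤ 117 is true
  GPA ≥ 1.63: 2.04 ≥ 1.63 is true
  leadership role held: yes → true
  FAFSA on file: no → false
  academic standing ∈ {good, warning}: warning is in the set → true
  state resident: no → false
  NOT renewal applicant: no → true
  enrolled full-time: no → false
Combine:
[1.2] NOT true = false
[1] true AND false = false
[2.1] NOT true = false
[2] false AND true AND false = false
[3.1] NOT true = false
[3] false AND false = false
[4.2] NOT false = true
[4] true AND true = true
[root] false OR false OR false OR true = true
Overall: true → awarded

Awarded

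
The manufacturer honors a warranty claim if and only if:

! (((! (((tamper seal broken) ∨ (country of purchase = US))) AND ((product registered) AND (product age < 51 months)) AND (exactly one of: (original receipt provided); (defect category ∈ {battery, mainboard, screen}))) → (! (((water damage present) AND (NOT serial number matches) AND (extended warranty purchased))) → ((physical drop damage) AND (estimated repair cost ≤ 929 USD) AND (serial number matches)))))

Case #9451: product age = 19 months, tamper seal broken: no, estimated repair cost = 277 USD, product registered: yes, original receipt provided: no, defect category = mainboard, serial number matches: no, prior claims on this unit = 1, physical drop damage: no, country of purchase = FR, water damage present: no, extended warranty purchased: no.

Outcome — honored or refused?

Honored

Atomic conditions:
  tamper seal broken: no → false
  country of purchase = US: FR == US is false
  product registered: yes → true
  product age < 51 months: 19 < 51 is true
  original receipt provided: no → false
  defect category ∈ {battery, mainboard, screen}: mainboard is in the set → true
  water damage present: no → false
  NOT serial number matches: no → true
  extended warranty purchased: no → false
  physical drop damage: no → false
  estimated repair cost ≤ 929 USD: 277 ≤ 929 is true
  serial number matches: no → false
Combine:
[1.1.1.1] false OR false = false
[1.1.1] NOT false = true
[1.1.2] true AND true = true
[1.1.3] exactly-one(false, true) = true
[1.1] true AND true AND true = true
[1.2.1.1] false AND true AND false = false
[1.2.1] NOT false = true
[1.2.2] false AND true AND false = false
[1.2] true → false = false
[1] true → false = false
[root] NOT false = true
Overall: true → honored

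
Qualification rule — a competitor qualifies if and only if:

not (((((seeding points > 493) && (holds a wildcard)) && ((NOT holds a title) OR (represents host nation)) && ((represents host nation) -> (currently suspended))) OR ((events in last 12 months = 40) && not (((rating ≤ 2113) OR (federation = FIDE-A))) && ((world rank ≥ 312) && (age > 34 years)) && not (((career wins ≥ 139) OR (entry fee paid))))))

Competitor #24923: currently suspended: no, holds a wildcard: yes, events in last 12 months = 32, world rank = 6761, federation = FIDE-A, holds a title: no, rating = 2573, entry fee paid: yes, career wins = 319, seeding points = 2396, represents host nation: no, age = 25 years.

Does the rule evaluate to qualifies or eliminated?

Atomic conditions:
  seeding points > 493: 2396 > 493 is true
  holds a wildcard: yes → true
  NOT holds a title: no → true
  represents host nation: no → false
  currently suspended: no → false
  events in last 12 months = 40: 32 == 40 is false
  rating ≤ 2113: 2573 ≤ 2113 is false
  federation = FIDE-A: FIDE-A == FIDE-A is true
  world rank ≥ 312: 6761 ≥ 312 is true
  age > 34 years: 25 > 34 is false
  career wins ≥ 139: 319 ≥ 139 is true
  entry fee paid: yes → true
Combine:
[1.1.1] true AND true = true
[1.1.2] true OR false = true
[1.1.3] false → false (antecedent false ⇒ implication holds) = true
[1.1] true AND true AND true = true
[1.2.2.1] false OR true = true
[1.2.2] NOT true = false
[1.2.3] true AND false = false
[1.2.4.1] true OR true = true
[1.2.4] NOT true = false
[1.2] false AND false AND false AND false = false
[1] true OR false = true
[root] NOT true = false
Overall: false → eliminated

Eliminated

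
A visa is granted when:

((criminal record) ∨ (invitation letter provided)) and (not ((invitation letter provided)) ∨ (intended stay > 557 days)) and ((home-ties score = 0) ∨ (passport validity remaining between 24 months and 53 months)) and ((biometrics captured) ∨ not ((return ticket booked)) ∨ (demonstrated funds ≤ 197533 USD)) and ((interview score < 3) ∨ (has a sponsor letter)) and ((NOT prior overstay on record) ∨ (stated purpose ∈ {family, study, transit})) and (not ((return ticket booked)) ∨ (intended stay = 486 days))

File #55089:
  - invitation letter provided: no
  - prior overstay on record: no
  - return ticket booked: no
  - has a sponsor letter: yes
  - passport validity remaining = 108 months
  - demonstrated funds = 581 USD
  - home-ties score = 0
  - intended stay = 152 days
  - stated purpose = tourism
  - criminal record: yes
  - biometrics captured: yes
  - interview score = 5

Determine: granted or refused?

Granted

Atomic conditions:
  criminal record: yes → true
  invitation letter provided: no → false
  intended stay > 557 days: 152 > 557 is false
  home-ties score = 0: 0 == 0 is true
  passport validity remaining between 24 months and 53 months: 108 in [24, 53] is false
  biometrics captured: yes → true
  return ticket booked: no → false
  demonstrated funds ≤ 197533 USD: 581 ≤ 197533 is true
  interview score < 3: 5 < 3 is false
  has a sponsor letter: yes → true
  NOT prior overstay on record: no → true
  stated purpose ∈ {family, study, transit}: tourism is not in the set → false
  intended stay = 486 days: 152 == 486 is false
Combine:
[1] true OR false = true
[2.1] NOT false = true
[2] true OR false = true
[3] true OR false = true
[4.2] NOT false = true
[4] true OR true OR true = true
[5] false OR true = true
[6] true OR false = true
[7.1] NOT false = true
[7] true OR false = true
[root] true AND true AND true AND true AND true AND true AND true = true
Overall: true → granted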